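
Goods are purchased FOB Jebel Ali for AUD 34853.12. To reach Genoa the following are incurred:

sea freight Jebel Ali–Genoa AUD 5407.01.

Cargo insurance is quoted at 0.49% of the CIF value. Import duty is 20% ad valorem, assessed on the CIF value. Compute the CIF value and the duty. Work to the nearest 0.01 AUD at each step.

Let C be the CIF value. C = FOB price + freight + 0.49% × C
C − 0.49% × C = 34853.12 + 5407.01
0.9951 × C = 40260.13
C = 40260.13 / 0.9951 = 40458.38
Insurance premium = 0.49% × 40458.38 = 198.25
Import duty = 40458.38 × 20% = 8091.68

CIF value: AUD 40458.38; import duty: AUD 8091.68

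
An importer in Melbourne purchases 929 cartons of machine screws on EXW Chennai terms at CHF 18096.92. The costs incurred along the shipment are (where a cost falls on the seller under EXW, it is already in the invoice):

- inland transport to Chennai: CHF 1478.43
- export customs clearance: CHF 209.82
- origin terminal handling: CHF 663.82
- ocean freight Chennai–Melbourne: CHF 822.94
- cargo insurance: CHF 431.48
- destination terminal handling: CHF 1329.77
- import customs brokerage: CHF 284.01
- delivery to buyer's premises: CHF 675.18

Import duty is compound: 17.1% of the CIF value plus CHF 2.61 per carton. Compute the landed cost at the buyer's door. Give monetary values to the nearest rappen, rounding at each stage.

EXW: the seller makes goods available at their premises; the buyer bears all onward costs.
CIF value = EXW price + inland to port + export clearance + origin terminal + freight + insurance = 18096.92 + 1478.43 + 209.82 + 663.82 + 822.94 + 431.48 = 21703.41
Ad valorem component: 21703.41 × 17.1% = 3711.28
Specific component: 929 × 2.61 = 2424.69
Import duty = 3711.28 + 2424.69 = 6135.97
Buyer bears: inland to port 1478.43 + export clearance 209.82 + origin terminal 663.82 + freight 822.94 + insurance 431.48 + destination terminal 1329.77 + brokerage 284.01 + delivery 675.18 + duty 6135.97 = 12031.42
Landed cost = invoice 18096.92 + 12031.42 = 30128.34

Total landed cost: CHF 30128.34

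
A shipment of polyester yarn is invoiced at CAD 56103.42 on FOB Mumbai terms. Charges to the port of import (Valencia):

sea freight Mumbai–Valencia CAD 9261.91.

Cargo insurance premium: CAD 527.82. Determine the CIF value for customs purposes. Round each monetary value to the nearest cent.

CIF = FOB price + freight + insurance
CIF = 56103.42 + 9261.91 + 527.82 = 65893.15

CIF value: CAD 65893.15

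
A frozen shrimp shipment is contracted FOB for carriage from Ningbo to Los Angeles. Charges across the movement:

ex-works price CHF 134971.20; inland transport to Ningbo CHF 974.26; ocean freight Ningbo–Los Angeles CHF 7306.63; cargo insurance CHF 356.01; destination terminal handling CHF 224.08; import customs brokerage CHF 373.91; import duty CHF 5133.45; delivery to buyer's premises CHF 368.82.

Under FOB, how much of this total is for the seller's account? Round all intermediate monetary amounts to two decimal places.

FOB: the seller bears costs until goods are on board at the origin port; the buyer bears freight, insurance and all costs thereafter.
Seller's account: goods 134971.20 + inland to port 974.26 = 135945.46
Buyer's account: freight 7306.63 + insurance 356.01 + destination terminal 224.08 + brokerage 373.91 + duty 5133.45 + delivery 368.82 = 13762.90

Seller's account: CHF 135945.46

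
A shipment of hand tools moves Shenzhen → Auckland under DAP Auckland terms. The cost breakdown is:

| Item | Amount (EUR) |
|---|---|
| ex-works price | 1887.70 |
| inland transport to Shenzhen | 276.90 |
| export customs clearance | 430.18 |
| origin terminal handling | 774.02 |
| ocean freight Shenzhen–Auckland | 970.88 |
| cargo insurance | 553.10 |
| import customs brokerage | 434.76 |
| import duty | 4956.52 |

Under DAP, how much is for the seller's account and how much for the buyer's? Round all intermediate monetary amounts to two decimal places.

Seller: EUR 4892.78; buyer: EUR 5391.28

DAP: the seller bears all costs to the named destination except import duty and clearance.
Seller's account: goods 1887.70 + inland to port 276.90 + export clearance 430.18 + origin terminal 774.02 + freight 970.88 + insurance 553.10 = 4892.78
Buyer's account: brokerage 434.76 + duty 4956.52 = 5391.28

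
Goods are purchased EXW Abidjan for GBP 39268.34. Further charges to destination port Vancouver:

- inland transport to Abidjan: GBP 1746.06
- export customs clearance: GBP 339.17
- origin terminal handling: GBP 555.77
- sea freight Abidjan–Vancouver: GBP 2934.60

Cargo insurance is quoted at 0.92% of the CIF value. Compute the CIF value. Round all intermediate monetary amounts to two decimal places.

Let C be the CIF value. C = EXW price + pre-shipment costs + freight + 0.92% × C
C − 0.92% × C = 39268.34 + 1746.06 + 339.17 + 555.77 + 2934.60
0.9908 × C = 44843.94
C = 44843.94 / 0.9908 = 45260.34
Insurance premium = 0.92% × 45260.34 = 416.40

CIF value: GBP 45260.34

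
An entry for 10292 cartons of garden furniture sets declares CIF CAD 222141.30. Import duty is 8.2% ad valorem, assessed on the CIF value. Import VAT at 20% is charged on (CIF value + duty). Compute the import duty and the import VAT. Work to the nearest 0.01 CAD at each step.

Import duty: CAD 18215.59; import VAT: CAD 48071.38

Import duty = 222141.30 × 8.2% = 18215.59
VAT base = CIF + duty = 222141.30 + 18215.59 = 240356.89
Import VAT = 240356.89 × 20% = 48071.38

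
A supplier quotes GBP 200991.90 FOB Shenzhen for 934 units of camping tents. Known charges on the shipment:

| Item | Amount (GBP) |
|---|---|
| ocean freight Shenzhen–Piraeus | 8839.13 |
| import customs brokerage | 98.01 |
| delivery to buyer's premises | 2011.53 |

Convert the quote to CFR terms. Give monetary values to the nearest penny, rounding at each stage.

CFR price: GBP 209831.03

Not relevant to the conversion: brokerage, delivery — on the buyer under both terms; not part of either seller's price.
From FOB to CFR, the seller additionally bears: freight.
CFR price = 200991.90 + 8839.13 = 209831.03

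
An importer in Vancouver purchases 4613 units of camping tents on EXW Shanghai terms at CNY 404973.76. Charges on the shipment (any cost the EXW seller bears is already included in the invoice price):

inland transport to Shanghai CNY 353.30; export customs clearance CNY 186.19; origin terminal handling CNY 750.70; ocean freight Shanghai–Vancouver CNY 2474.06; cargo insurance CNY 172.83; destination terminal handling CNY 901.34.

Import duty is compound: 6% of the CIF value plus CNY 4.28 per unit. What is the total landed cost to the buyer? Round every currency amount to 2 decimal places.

Total landed cost: CNY 454090.47

EXW: the seller makes goods available at their premises; the buyer bears all onward costs.
CIF value = EXW price + inland to port + export clearance + origin terminal + freight + insurance = 404973.76 + 353.30 + 186.19 + 750.70 + 2474.06 + 172.83 = 408910.84
Ad valorem component: 408910.84 × 6% = 24534.65
Specific component: 4613 × 4.28 = 19743.64
Import duty = 24534.65 + 19743.64 = 44278.29
Buyer bears: inland to port 353.30 + export clearance 186.19 + origin terminal 750.70 + freight 2474.06 + insurance 172.83 + destination terminal 901.34 + duty 44278.29 = 49116.71
Landed cost = invoice 404973.76 + 49116.71 = 454090.47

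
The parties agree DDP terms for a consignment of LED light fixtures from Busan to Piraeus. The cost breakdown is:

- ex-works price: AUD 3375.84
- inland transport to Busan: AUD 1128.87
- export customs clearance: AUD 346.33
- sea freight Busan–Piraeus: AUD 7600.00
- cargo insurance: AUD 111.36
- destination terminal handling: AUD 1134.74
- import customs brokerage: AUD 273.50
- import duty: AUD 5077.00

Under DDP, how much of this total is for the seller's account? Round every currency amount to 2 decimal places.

DDP: the seller bears all costs including import duty.
Seller's account: goods 3375.84 + inland to port 1128.87 + export clearance 346.33 + freight 7600.00 + insurance 111.36 + destination terminal 1134.74 + brokerage 273.50 + duty 5077.00 = 19047.64
Buyer's account: 0.00

Seller's account: AUD 19047.64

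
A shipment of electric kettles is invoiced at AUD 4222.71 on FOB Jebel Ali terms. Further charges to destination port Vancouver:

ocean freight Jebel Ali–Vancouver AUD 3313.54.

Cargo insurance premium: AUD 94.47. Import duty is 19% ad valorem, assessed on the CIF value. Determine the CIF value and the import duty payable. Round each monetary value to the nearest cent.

CIF = FOB price + freight + insurance
CIF = 4222.71 + 3313.54 + 94.47 = 7630.72
Import duty = 7630.72 × 19% = 1449.84

CIF value: AUD 7630.72; import duty: AUD 1449.84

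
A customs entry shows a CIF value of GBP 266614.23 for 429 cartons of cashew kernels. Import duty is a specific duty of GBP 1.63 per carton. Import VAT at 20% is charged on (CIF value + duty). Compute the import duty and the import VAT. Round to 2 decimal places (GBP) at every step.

Import duty: GBP 699.27; import VAT: GBP 53462.70

Import duty = 429 × 1.63 = 699.27
VAT base = CIF + duty = 266614.23 + 699.27 = 267313.50
Import VAT = 267313.50 × 20% = 53462.70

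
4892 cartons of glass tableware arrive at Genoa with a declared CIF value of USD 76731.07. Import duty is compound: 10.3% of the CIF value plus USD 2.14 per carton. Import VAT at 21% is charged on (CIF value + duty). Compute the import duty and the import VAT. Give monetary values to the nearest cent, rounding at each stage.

Ad valorem component: 76731.07 × 10.3% = 7903.30
Specific component: 4892 × 2.14 = 10468.88
Import duty = 7903.30 + 10468.88 = 18372.18
VAT base = CIF + duty = 76731.07 + 18372.18 = 95103.25
Import VAT = 95103.25 × 21% = 19971.68

Import duty: USD 18372.18; import VAT: USD 19971.68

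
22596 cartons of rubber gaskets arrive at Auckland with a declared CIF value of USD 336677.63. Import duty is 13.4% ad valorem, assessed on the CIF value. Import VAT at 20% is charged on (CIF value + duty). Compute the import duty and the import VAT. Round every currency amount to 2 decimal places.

Import duty = 336677.63 × 13.4% = 45114.80
VAT base = CIF + duty = 336677.63 + 45114.80 = 381792.43
Import VAT = 381792.43 × 20% = 76358.49

Import duty: USD 45114.80; import VAT: USD 76358.49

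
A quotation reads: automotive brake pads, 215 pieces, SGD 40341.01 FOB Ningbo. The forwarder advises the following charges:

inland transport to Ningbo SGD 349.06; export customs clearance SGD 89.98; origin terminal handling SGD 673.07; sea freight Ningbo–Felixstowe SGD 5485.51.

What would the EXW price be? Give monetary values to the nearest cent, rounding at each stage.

EXW price: SGD 39228.90

Not relevant to the conversion: freight — on the buyer under both terms; not part of either seller's price.
From FOB to EXW, the seller no longer bears: inland to port, export clearance, origin terminal.
EXW price = 40341.01 − 349.06 − 89.98 − 673.07 = 39228.90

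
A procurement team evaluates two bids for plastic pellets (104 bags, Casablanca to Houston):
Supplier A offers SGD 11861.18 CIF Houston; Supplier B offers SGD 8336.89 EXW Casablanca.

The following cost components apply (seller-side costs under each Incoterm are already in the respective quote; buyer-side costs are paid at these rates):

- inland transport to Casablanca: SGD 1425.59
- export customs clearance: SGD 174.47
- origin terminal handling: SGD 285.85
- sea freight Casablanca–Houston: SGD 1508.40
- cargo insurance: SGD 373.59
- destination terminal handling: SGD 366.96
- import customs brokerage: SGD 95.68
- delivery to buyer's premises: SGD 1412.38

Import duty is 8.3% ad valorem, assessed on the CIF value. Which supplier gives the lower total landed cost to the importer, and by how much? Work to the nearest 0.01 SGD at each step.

Supplier A is cheaper by SGD 263.83

Supplier A (CIF):
The CIF price already equals the CIF value: 11861.18
Import duty = 11861.18 × 8.3% = 984.48
Buyer bears (A): 366.96 + 95.68 + 1412.38 = 1875.02
Landed cost (A) = invoice 11861.18 + 1875.02 + duty 984.48 = 14720.68
Supplier B (EXW):
CIF value = EXW price + inland to port + export clearance + origin terminal + freight + insurance = 8336.89 + 1425.59 + 174.47 + 285.85 + 1508.40 + 373.59 = 12104.79
Import duty = 12104.79 × 8.3% = 1004.70
Buyer bears (B): 1425.59 + 174.47 + 285.85 + 1508.40 + 373.59 + 366.96 + 95.68 + 1412.38 = 5642.92
Landed cost (B) = invoice 8336.89 + 5642.92 + duty 1004.70 = 14984.51
Difference = |14720.68 − 14984.51| = 263.83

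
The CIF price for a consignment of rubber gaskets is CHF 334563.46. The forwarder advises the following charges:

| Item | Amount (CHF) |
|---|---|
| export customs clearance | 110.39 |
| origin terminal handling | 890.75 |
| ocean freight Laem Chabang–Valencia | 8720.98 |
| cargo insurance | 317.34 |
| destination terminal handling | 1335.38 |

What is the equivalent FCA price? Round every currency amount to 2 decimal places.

Not relevant to the conversion: export clearance — on the seller under both CIF and FCA; already in the CIF price and stays in the FCA price. destination terminal — on the buyer under both terms; not part of either seller's price.
From CIF to FCA, the seller no longer bears: origin terminal, freight, insurance.
FCA price = 334563.46 − 890.75 − 8720.98 − 317.34 = 324634.39

FCA price: CHF 324634.39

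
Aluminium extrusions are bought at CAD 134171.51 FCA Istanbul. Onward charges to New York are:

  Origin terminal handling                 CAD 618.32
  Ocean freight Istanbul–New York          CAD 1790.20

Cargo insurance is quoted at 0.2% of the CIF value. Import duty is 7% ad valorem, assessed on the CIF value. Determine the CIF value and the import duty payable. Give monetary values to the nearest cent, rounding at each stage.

Let C be the CIF value. C = FCA price + pre-shipment costs + freight + 0.2% × C
C − 0.2% × C = 134171.51 + 618.32 + 1790.20
0.998 × C = 136580.03
C = 136580.03 / 0.998 = 136853.74
Insurance premium = 0.2% × 136853.74 = 273.71
Import duty = 136853.74 × 7% = 9579.76

CIF value: CAD 136853.74; import duty: CAD 9579.76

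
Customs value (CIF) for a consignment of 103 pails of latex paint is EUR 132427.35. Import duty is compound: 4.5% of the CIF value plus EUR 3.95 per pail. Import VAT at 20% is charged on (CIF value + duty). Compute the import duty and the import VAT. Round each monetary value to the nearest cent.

Import duty: EUR 6366.08; import VAT: EUR 27758.69

Ad valorem component: 132427.35 × 4.5% = 5959.23
Specific component: 103 × 3.95 = 406.85
Import duty = 5959.23 + 406.85 = 6366.08
VAT base = CIF + duty = 132427.35 + 6366.08 = 138793.43
Import VAT = 138793.43 × 20% = 27758.69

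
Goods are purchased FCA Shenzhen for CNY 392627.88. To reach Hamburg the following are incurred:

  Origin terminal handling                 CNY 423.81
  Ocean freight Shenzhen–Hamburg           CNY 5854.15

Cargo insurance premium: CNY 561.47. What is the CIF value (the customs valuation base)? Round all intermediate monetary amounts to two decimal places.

CIF = FCA price + pre-shipment costs + freight + insurance
CIF = 392627.88 + 423.81 + 5854.15 + 561.47 = 399467.31

CIF value: CNY 399467.31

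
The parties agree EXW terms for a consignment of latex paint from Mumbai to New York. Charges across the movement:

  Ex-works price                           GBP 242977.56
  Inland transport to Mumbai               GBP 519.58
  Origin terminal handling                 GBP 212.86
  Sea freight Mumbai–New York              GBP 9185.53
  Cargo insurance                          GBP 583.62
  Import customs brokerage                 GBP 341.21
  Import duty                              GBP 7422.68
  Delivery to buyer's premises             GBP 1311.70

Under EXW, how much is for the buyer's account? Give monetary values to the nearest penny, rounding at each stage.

EXW: the seller makes goods available at their premises; the buyer bears all onward costs.
Seller's account: goods 242977.56 = 242977.56
Buyer's account: inland to port 519.58 + origin terminal 212.86 + freight 9185.53 + insurance 583.62 + brokerage 341.21 + duty 7422.68 + delivery 1311.70 = 19577.18

Buyer's account: GBP 19577.18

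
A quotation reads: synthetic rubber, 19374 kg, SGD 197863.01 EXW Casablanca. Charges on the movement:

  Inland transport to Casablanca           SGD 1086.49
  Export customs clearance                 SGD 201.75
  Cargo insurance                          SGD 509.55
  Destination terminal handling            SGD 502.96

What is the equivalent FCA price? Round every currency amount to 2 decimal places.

FCA price: SGD 199151.25

Not relevant to the conversion: destination terminal, insurance — on the buyer under both terms; not part of either seller's price.
From EXW to FCA, the seller additionally bears: inland to port, export clearance.
FCA price = 197863.01 + 1086.49 + 201.75 = 199151.25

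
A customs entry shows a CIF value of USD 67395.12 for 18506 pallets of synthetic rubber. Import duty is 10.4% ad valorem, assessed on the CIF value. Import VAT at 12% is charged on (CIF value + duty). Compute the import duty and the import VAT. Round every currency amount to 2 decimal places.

Import duty: USD 7009.09; import VAT: USD 8928.51

Import duty = 67395.12 × 10.4% = 7009.09
VAT base = CIF + duty = 67395.12 + 7009.09 = 74404.21
Import VAT = 74404.21 × 12% = 8928.51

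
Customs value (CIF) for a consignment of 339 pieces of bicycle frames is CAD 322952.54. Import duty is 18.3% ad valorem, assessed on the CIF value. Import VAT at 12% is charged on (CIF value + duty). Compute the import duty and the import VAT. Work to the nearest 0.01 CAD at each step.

Import duty = 322952.54 × 18.3% = 59100.31
VAT base = CIF + duty = 322952.54 + 59100.31 = 382052.85
Import VAT = 382052.85 × 12% = 45846.34

Import duty: CAD 59100.31; import VAT: CAD 45846.34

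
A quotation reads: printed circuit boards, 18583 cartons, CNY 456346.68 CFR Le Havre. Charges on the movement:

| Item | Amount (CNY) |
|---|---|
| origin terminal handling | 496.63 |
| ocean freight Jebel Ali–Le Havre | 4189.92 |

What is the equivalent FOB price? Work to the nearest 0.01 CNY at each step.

Not relevant to the conversion: origin terminal — on the seller under both CFR and FOB; already in the CFR price and stays in the FOB price.
From CFR to FOB, the seller no longer bears: freight.
FOB price = 456346.68 − 4189.92 = 452156.76

FOB price: CNY 452156.76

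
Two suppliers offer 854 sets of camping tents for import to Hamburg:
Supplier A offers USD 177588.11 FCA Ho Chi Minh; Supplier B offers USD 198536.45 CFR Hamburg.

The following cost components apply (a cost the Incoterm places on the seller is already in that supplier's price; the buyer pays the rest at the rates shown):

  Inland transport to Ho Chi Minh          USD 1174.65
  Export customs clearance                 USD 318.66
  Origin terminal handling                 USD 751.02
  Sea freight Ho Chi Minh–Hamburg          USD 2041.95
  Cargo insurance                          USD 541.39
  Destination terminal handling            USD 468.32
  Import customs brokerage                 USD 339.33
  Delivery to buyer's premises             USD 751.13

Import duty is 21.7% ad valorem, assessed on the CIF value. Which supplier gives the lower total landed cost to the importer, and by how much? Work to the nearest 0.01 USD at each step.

Supplier A (FCA):
CIF value = FCA price + origin terminal + freight + insurance = 177588.11 + 751.02 + 2041.95 + 541.39 = 180922.47
Import duty = 180922.47 × 21.7% = 39260.18
Buyer bears (A): 751.02 + 2041.95 + 541.39 + 468.32 + 339.33 + 751.13 = 4893.14
Landed cost (A) = invoice 177588.11 + 4893.14 + duty 39260.18 = 221741.43
Supplier B (CFR):
CIF value = CFR price + insurance = 198536.45 + 541.39 = 199077.84
Import duty = 199077.84 × 21.7% = 43199.89
Buyer bears (B): 541.39 + 468.32 + 339.33 + 751.13 = 2100.17
Landed cost (B) = invoice 198536.45 + 2100.17 + duty 43199.89 = 243836.51
Difference = |221741.43 − 243836.51| = 22095.08

Supplier A is cheaper by USD 22095.08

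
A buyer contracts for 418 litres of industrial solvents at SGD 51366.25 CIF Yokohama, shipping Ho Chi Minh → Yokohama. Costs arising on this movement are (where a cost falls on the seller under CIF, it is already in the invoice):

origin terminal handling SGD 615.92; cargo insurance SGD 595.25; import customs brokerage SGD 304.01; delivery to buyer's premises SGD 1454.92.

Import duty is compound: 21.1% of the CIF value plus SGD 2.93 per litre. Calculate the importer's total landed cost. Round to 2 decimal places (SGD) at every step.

Total landed cost: SGD 65188.20

CIF: the seller pays costs through ocean freight and marine insurance to the destination port.
Already in the invoice (seller's account under CIF): origin terminal, insurance — exclude.
The CIF price already equals the CIF value: 51366.25
Ad valorem component: 51366.25 × 21.1% = 10838.28
Specific component: 418 × 2.93 = 1224.74
Import duty = 10838.28 + 1224.74 = 12063.02
Buyer bears: brokerage 304.01 + delivery 1454.92 + duty 12063.02 = 13821.95
Landed cost = invoice 51366.25 + 13821.95 = 65188.20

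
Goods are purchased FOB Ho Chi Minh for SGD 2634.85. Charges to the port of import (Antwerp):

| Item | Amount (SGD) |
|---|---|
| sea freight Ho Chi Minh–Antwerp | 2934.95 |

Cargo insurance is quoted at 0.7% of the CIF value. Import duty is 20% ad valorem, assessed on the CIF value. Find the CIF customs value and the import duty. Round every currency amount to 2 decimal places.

Let C be the CIF value. C = FOB price + freight + 0.7% × C
C − 0.7% × C = 2634.85 + 2934.95
0.993 × C = 5569.80
C = 5569.80 / 0.993 = 5609.06
Insurance premium = 0.7% × 5609.06 = 39.26
Import duty = 5609.06 × 20% = 1121.81

CIF value: SGD 5609.06; import duty: SGD 1121.81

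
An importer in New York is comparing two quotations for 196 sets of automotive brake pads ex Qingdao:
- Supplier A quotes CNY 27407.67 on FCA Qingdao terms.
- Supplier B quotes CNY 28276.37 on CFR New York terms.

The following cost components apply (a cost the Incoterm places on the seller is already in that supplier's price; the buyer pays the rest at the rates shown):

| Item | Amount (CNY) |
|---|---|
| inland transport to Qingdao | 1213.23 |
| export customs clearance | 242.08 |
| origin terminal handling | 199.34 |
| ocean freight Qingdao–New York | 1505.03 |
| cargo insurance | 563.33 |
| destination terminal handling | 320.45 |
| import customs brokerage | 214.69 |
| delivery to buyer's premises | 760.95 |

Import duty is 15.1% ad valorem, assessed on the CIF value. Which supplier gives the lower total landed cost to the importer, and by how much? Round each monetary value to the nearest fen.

Supplier A (FCA):
CIF value = FCA price + origin terminal + freight + insurance = 27407.67 + 199.34 + 1505.03 + 563.33 = 29675.37
Import duty = 29675.37 × 15.1% = 4480.98
Buyer bears (A): 199.34 + 1505.03 + 563.33 + 320.45 + 214.69 + 760.95 = 3563.79
Landed cost (A) = invoice 27407.67 + 3563.79 + duty 4480.98 = 35452.44
Supplier B (CFR):
CIF value = CFR price + insurance = 28276.37 + 563.33 = 28839.70
Import duty = 28839.70 × 15.1% = 4354.79
Buyer bears (B): 563.33 + 320.45 + 214.69 + 760.95 = 1859.42
Landed cost (B) = invoice 28276.37 + 1859.42 + duty 4354.79 = 34490.58
Difference = |35452.44 − 34490.58| = 961.86

Supplier B is cheaper by CNY 961.86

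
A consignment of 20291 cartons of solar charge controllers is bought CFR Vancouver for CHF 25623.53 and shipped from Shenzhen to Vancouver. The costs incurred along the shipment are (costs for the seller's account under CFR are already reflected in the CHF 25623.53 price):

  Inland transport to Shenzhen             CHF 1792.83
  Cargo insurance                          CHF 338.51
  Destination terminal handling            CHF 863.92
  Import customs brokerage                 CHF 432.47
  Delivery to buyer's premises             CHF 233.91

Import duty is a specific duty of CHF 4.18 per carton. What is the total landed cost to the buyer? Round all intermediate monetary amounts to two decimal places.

Total landed cost: CHF 112308.72

CFR: the seller pays costs through ocean freight to the destination port, but not insurance.
Already in the invoice (seller's account under CFR): inland to port — exclude.
CIF value = CFR price + insurance = 25623.53 + 338.51 = 25962.04
Import duty = 20291 × 4.18 = 84816.38
Buyer bears: insurance 338.51 + destination terminal 863.92 + brokerage 432.47 + delivery 233.91 + duty 84816.38 = 86685.19
Landed cost = invoice 25623.53 + 86685.19 = 112308.72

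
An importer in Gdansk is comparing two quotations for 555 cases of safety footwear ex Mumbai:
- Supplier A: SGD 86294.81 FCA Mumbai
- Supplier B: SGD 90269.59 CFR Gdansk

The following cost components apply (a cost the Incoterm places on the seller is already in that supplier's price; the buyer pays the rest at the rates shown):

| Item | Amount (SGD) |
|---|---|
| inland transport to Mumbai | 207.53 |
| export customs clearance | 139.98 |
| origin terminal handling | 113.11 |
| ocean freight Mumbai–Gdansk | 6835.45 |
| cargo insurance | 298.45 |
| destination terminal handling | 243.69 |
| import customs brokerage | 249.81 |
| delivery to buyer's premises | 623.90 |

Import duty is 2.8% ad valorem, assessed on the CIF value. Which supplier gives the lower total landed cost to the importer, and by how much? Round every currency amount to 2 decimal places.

Supplier B is cheaper by SGD 3057.04

Supplier A (FCA):
CIF value = FCA price + origin terminal + freight + insurance = 86294.81 + 113.11 + 6835.45 + 298.45 = 93541.82
Import duty = 93541.82 × 2.8% = 2619.17
Buyer bears (A): 113.11 + 6835.45 + 298.45 + 243.69 + 249.81 + 623.90 = 8364.41
Landed cost (A) = invoice 86294.81 + 8364.41 + duty 2619.17 = 97278.39
Supplier B (CFR):
CIF value = CFR price + insurance = 90269.59 + 298.45 = 90568.04
Import duty = 90568.04 × 2.8% = 2535.91
Buyer bears (B): 298.45 + 243.69 + 249.81 + 623.90 = 1415.85
Landed cost (B) = invoice 90269.59 + 1415.85 + duty 2535.91 = 94221.35
Difference = |97278.39 − 94221.35| = 3057.04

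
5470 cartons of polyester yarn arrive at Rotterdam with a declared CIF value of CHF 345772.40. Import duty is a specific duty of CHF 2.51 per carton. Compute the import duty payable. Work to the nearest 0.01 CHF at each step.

Import duty: CHF 13729.70

Import duty = 5470 × 2.51 = 13729.70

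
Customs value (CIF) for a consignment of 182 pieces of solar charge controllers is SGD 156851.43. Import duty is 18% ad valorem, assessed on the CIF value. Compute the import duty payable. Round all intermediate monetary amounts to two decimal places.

Import duty = 156851.43 × 18% = 28233.26

Import duty: SGD 28233.26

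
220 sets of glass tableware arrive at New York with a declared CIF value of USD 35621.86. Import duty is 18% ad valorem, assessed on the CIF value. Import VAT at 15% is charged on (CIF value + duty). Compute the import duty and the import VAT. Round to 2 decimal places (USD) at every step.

Import duty: USD 6411.93; import VAT: USD 6305.07

Import duty = 35621.86 × 18% = 6411.93
VAT base = CIF + duty = 35621.86 + 6411.93 = 42033.79
Import VAT = 42033.79 × 15% = 6305.07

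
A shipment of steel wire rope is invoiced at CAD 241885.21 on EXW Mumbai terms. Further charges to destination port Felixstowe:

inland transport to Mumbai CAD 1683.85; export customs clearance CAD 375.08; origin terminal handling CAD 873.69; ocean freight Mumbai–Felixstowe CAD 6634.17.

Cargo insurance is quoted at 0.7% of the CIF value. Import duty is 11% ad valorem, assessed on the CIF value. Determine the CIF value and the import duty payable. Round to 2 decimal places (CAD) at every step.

Let C be the CIF value. C = EXW price + pre-shipment costs + freight + 0.7% × C
C − 0.7% × C = 241885.21 + 1683.85 + 375.08 + 873.69 + 6634.17
0.993 × C = 251452.00
C = 251452.00 / 0.993 = 253224.57
Insurance premium = 0.7% × 253224.57 = 1772.57
Import duty = 253224.57 × 11% = 27854.70

CIF value: CAD 253224.57; import duty: CAD 27854.70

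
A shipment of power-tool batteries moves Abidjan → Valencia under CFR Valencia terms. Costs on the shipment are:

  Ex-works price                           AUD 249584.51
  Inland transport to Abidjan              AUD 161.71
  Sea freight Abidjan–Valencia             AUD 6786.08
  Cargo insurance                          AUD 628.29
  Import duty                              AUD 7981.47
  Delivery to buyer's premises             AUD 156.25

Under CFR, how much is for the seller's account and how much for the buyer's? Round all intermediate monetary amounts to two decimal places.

CFR: the seller pays costs through ocean freight to the destination port, but not insurance.
Seller's account: goods 249584.51 + inland to port 161.71 + freight 6786.08 = 256532.30
Buyer's account: insurance 628.29 + duty 7981.47 + delivery 156.25 = 8766.01

Seller: AUD 256532.30; buyer: AUD 8766.01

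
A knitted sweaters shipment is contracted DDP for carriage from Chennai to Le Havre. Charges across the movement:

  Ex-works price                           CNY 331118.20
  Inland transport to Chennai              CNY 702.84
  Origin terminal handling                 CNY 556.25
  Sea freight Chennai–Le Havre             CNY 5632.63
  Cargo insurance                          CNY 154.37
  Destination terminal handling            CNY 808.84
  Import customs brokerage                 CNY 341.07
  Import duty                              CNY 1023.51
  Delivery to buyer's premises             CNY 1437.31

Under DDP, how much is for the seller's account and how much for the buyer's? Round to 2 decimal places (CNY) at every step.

DDP: the seller bears all costs including import duty.
Seller's account: goods 331118.20 + inland to port 702.84 + origin terminal 556.25 + freight 5632.63 + insurance 154.37 + destination terminal 808.84 + brokerage 341.07 + duty 1023.51 + delivery 1437.31 = 341775.02
Buyer's account: 0.00

Seller: CNY 341775.02; buyer: CNY 0.00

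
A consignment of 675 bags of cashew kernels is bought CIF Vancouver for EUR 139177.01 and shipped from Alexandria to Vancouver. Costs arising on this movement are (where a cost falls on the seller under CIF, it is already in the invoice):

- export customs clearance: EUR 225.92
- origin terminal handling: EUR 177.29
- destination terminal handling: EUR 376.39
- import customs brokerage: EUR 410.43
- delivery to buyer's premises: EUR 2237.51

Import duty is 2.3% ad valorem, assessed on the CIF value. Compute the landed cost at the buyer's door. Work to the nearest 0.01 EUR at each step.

Total landed cost: EUR 145402.41

CIF: the seller pays costs through ocean freight and marine insurance to the destination port.
Already in the invoice (seller's account under CIF): export clearance, origin terminal — exclude.
The CIF price already equals the CIF value: 139177.01
Import duty = 139177.01 × 2.3% = 3201.07
Buyer bears: destination terminal 376.39 + brokerage 410.43 + delivery 2237.51 + duty 3201.07 = 6225.40
Landed cost = invoice 139177.01 + 6225.40 = 145402.41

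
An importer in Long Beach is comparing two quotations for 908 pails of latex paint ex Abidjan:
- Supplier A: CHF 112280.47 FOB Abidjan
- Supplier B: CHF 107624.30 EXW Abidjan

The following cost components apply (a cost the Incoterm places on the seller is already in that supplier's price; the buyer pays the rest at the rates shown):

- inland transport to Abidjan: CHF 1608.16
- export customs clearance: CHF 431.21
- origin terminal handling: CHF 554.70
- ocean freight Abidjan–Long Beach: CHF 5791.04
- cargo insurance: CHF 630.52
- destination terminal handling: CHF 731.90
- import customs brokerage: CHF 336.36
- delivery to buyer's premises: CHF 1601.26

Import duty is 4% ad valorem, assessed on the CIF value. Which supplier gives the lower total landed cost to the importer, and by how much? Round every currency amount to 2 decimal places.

Supplier A (FOB):
CIF value = FOB price + freight + insurance = 112280.47 + 5791.04 + 630.52 = 118702.03
Import duty = 118702.03 × 4% = 4748.08
Buyer bears (A): 5791.04 + 630.52 + 731.90 + 336.36 + 1601.26 = 9091.08
Landed cost (A) = invoice 112280.47 + 9091.08 + duty 4748.08 = 126119.63
Supplier B (EXW):
CIF value = EXW price + inland to port + export clearance + origin terminal + freight + insurance = 107624.30 + 1608.16 + 431.21 + 554.70 + 5791.04 + 630.52 = 116639.93
Import duty = 116639.93 × 4% = 4665.60
Buyer bears (B): 1608.16 + 431.21 + 554.70 + 5791.04 + 630.52 + 731.90 + 336.36 + 1601.26 = 11685.15
Landed cost (B) = invoice 107624.30 + 11685.15 + duty 4665.60 = 123975.05
Difference = |126119.63 − 123975.05| = 2144.58

Supplier B is cheaper by CHF 2144.58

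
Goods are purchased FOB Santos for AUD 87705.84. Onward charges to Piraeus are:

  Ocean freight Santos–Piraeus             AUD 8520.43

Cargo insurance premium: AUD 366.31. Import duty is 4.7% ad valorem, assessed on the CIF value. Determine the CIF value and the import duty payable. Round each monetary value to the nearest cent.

CIF value: AUD 96592.58; import duty: AUD 4539.85

CIF = FOB price + freight + insurance
CIF = 87705.84 + 8520.43 + 366.31 = 96592.58
Import duty = 96592.58 × 4.7% = 4539.85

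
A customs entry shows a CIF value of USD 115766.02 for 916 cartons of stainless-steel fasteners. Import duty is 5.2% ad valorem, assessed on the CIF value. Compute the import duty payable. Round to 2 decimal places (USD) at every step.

Import duty = 115766.02 × 5.2% = 6019.83

Import duty: USD 6019.83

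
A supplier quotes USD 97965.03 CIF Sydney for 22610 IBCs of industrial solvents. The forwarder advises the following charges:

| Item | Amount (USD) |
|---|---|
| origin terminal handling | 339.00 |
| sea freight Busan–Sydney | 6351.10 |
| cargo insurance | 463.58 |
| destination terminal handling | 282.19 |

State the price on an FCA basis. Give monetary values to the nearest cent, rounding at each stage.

Not relevant to the conversion: destination terminal — on the buyer under both terms; not part of either seller's price.
From CIF to FCA, the seller no longer bears: origin terminal, freight, insurance.
FCA price = 97965.03 − 339.00 − 6351.10 − 463.58 = 90811.35

FCA price: USD 90811.35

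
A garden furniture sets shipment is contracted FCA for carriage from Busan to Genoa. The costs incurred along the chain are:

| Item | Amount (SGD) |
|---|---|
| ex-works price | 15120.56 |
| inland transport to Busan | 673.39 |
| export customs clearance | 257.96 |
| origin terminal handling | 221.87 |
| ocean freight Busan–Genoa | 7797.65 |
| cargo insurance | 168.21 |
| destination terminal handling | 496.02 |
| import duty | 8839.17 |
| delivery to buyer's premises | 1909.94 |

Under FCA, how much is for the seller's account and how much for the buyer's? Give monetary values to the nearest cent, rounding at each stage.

Seller: SGD 16051.91; buyer: SGD 19432.86

FCA: the seller delivers export-cleared goods to the carrier; the buyer bears costs from that point.
Seller's account: goods 15120.56 + inland to port 673.39 + export clearance 257.96 = 16051.91
Buyer's account: origin terminal 221.87 + freight 7797.65 + insurance 168.21 + destination terminal 496.02 + duty 8839.17 + delivery 1909.94 = 19432.86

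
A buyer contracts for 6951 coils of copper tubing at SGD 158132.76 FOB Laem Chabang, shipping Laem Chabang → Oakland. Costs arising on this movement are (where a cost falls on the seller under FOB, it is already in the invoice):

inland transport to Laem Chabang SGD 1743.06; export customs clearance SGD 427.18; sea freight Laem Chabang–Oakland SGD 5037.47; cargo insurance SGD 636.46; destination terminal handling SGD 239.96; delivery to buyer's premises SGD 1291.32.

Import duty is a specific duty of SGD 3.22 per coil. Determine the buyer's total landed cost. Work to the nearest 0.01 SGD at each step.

Total landed cost: SGD 187720.19

FOB: the seller bears costs until goods are on board at the origin port; the buyer bears freight, insurance and all costs thereafter.
Already in the invoice (seller's account under FOB): inland to port, export clearance — exclude.
CIF value = FOB price + freight + insurance = 158132.76 + 5037.47 + 636.46 = 163806.69
Import duty = 6951 × 3.22 = 22382.22
Buyer bears: freight 5037.47 + insurance 636.46 + destination terminal 239.96 + delivery 1291.32 + duty 22382.22 = 29587.43
Landed cost = invoice 158132.76 + 29587.43 = 187720.19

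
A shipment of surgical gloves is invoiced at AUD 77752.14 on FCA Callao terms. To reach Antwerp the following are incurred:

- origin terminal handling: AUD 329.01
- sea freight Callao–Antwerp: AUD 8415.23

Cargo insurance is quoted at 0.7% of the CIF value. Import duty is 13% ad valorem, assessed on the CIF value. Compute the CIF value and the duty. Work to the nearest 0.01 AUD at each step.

Let C be the CIF value. C = FCA price + pre-shipment costs + freight + 0.7% × C
C − 0.7% × C = 77752.14 + 329.01 + 8415.23
0.993 × C = 86496.38
C = 86496.38 / 0.993 = 87106.12
Insurance premium = 0.7% × 87106.12 = 609.74
Import duty = 87106.12 × 13% = 11323.80

CIF value: AUD 87106.12; import duty: AUD 11323.80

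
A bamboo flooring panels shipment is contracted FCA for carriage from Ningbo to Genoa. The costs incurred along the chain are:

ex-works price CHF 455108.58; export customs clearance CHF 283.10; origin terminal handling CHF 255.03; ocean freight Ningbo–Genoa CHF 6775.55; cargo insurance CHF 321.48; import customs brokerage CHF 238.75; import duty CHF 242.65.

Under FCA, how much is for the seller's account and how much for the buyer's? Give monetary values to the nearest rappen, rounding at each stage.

FCA: the seller delivers export-cleared goods to the carrier; the buyer bears costs from that point.
Seller's account: goods 455108.58 + export clearance 283.10 = 455391.68
Buyer's account: origin terminal 255.03 + freight 6775.55 + insurance 321.48 + brokerage 238.75 + duty 242.65 = 7833.46

Seller: CHF 455391.68; buyer: CHF 7833.46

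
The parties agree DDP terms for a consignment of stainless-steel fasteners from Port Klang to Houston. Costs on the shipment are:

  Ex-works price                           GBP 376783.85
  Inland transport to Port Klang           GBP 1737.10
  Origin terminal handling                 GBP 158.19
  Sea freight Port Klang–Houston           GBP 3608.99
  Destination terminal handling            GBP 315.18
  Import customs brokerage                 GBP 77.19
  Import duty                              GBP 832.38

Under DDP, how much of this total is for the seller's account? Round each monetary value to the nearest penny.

DDP: the seller bears all costs including import duty.
Seller's account: goods 376783.85 + inland to port 1737.10 + origin terminal 158.19 + freight 3608.99 + destination terminal 315.18 + brokerage 77.19 + duty 832.38 = 383512.88
Buyer's account: 0.00

Seller's account: GBP 383512.88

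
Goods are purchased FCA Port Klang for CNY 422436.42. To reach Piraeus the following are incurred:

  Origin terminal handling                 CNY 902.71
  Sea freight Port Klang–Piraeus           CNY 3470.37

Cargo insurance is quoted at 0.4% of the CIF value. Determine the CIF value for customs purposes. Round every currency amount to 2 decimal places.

Let C be the CIF value. C = FCA price + pre-shipment costs + freight + 0.4% × C
C − 0.4% × C = 422436.42 + 902.71 + 3470.37
0.996 × C = 426809.50
C = 426809.50 / 0.996 = 428523.59
Insurance premium = 0.4% × 428523.59 = 1714.09

CIF value: CNY 428523.59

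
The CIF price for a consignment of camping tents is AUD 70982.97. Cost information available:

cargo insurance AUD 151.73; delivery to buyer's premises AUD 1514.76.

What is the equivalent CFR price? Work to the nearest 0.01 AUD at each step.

CFR price: AUD 70831.24

Not relevant to the conversion: delivery — on the buyer under both terms; not part of either seller's price.
From CIF to CFR, the seller no longer bears: insurance.
CFR price = 70982.97 − 151.73 = 70831.24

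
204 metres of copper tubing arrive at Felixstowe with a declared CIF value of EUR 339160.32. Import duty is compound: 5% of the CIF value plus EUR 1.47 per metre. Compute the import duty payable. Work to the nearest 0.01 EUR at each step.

Ad valorem component: 339160.32 × 5% = 16958.02
Specific component: 204 × 1.47 = 299.88
Import duty = 16958.02 + 299.88 = 17257.90

Import duty: EUR 17257.90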